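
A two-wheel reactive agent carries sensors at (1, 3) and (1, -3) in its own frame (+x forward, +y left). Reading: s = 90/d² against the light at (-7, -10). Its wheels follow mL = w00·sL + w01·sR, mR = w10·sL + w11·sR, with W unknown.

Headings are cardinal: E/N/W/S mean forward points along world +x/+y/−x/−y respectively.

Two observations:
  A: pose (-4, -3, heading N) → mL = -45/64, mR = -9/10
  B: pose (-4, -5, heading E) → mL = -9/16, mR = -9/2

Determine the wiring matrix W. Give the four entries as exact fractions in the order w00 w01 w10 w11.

obs A: pose=(-4,-3,N) → sL=45/32, sR=9/10, mL=-45/64, mR=-9/10
obs B: pose=(-4,-5,E) → sL=9/8, sR=9/2, mL=-9/16, mR=-9/2
sensor matrix S = [[45/32, 9/10], [9/8, 9/2]]; det S = 1701/320
solve [mL_A; mL_B] = S·[w00; w01] and [mR_A; mR_B] = S·[w10; w11]:
  w00 = -1/2, w01 = 0, w10 = 0, w11 = -1

-1/2 0 0 -1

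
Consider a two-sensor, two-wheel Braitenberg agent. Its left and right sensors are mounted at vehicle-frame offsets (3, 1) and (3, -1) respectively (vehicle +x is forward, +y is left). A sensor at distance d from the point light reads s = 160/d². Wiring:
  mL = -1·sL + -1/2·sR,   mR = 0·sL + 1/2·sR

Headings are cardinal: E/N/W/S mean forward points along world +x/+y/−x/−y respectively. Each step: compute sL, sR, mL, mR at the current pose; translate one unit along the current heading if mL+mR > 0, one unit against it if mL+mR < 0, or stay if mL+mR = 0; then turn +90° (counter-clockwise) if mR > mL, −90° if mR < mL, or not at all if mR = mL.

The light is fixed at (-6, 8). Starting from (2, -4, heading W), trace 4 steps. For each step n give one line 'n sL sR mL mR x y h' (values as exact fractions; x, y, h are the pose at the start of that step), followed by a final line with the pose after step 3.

0 80/97 80/73 -9720/7081 40/73 2 -4 W
1 32/65 160/289 -14448/18785 80/289 3 -4 S
2 40/61 5/9 -1025/1098 5/18 3 -3 E
3 160/113 32/29 -6448/3277 16/29 2 -3 N
final 2 -4 W

n=0: pose=(2,-4,W); sL=80/97, sR=80/73; mL=-9720/7081, mR=40/73; mL+mR=-80/97 → advance -1; mR−mL=13600/7081 → turn +1·90°
n=1: pose=(3,-4,S); sL=32/65, sR=160/289; mL=-14448/18785, mR=80/289; mL+mR=-32/65 → advance -1; mR−mL=19648/18785 → turn +1·90°
n=2: pose=(3,-3,E); sL=40/61, sR=5/9; mL=-1025/1098, mR=5/18; mL+mR=-40/61 → advance -1; mR−mL=665/549 → turn +1·90°
n=3: pose=(2,-3,N); sL=160/113, sR=32/29; mL=-6448/3277, mR=16/29; mL+mR=-160/113 → advance -1; mR−mL=8256/3277 → turn +1·90°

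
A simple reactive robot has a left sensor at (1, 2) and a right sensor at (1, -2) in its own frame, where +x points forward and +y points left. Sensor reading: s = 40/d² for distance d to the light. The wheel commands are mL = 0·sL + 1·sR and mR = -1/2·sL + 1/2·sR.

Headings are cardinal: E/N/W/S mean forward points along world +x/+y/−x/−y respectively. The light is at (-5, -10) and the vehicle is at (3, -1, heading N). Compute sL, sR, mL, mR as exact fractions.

left sensor world pos  = (1, 0); dL² = 136
right sensor world pos = (5, 0); dR² = 200
sL = 40/136 = 5/17
sR = 40/200 = 1/5
mL = 0·sL + 1·sR = 1/5
mR = -1/2·sL + 1/2·sR = -4/85

5/17 1/5 1/5 -4/85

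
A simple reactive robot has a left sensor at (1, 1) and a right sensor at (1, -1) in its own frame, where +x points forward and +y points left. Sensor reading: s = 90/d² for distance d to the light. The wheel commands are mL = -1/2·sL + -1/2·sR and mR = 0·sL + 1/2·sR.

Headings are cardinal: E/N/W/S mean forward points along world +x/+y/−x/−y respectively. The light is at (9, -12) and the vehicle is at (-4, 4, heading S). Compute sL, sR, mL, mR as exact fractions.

left sensor world pos  = (-3, 3); dL² = 369
right sensor world pos = (-5, 3); dR² = 421
sL = 90/369 = 10/41
sR = 90/421 = 90/421
mL = -1/2·sL + -1/2·sR = -3950/17261
mR = 0·sL + 1/2·sR = 45/421

10/41 90/421 -3950/17261 45/421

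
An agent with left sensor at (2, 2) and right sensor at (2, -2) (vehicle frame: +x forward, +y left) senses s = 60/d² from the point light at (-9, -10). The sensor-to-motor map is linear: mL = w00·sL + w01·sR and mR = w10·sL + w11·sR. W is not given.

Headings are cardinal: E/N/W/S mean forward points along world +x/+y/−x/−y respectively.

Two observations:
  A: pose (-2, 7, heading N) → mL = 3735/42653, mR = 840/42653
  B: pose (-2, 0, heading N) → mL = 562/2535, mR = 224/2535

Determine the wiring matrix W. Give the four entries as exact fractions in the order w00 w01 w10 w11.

obs A: pose=(-2,7,N) → sL=30/193, sR=30/221, mL=3735/42653, mR=840/42653
obs B: pose=(-2,0,N) → sL=60/169, sR=4/15, mL=562/2535, mR=224/2535
sensor matrix S = [[30/193, 30/221], [60/169, 4/15]]; det S = -48608/7208357
solve [mL_A; mL_B] = S·[w00; w01] and [mR_A; mR_B] = S·[w10; w11]:
  w00 = 1, w01 = -1/2, w10 = 1, w11 = -1

1 -1/2 1 -1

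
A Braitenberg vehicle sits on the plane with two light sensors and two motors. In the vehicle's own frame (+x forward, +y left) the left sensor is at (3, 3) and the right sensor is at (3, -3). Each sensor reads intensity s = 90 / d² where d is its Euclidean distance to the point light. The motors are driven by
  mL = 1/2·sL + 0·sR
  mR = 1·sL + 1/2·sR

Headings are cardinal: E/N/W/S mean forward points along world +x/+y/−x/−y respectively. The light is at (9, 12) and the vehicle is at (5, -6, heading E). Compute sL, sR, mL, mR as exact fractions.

45/113 45/221 45/226 24975/49946

left sensor world pos  = (8, -3); dL² = 226
right sensor world pos = (8, -9); dR² = 442
sL = 90/226 = 45/113
sR = 90/442 = 45/221
mL = 1/2·sL + 0·sR = 45/226
mR = 1·sL + 1/2·sR = 24975/49946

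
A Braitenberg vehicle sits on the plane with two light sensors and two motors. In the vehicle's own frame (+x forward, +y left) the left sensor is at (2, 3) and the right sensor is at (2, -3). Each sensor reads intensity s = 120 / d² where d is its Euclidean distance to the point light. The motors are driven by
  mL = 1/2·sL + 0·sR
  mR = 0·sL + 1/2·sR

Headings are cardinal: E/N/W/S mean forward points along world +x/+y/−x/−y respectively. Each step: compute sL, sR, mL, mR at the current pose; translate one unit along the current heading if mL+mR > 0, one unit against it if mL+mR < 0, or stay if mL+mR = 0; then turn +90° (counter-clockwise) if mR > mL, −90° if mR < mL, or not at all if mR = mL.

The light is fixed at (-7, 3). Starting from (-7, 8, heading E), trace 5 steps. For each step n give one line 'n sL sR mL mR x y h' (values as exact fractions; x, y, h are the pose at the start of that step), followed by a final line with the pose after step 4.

0 30/17 15 15/17 15/2 -7 8 E
1 120/53 24/13 60/53 12/13 -6 8 N
2 4/3 20/3 2/3 10/3 -6 9 E
3 24/13 120/89 12/13 60/89 -5 9 N
4 30/29 15/4 15/29 15/8 -5 10 E
final -4 10 N

n=0: pose=(-7,8,E); sL=30/17, sR=15; mL=15/17, mR=15/2; mL+mR=285/34 → advance +1; mR−mL=225/34 → turn +1·90°
n=1: pose=(-6,8,N); sL=120/53, sR=24/13; mL=60/53, mR=12/13; mL+mR=1416/689 → advance +1; mR−mL=-144/689 → turn -1·90°
n=2: pose=(-6,9,E); sL=4/3, sR=20/3; mL=2/3, mR=10/3; mL+mR=4 → advance +1; mR−mL=8/3 → turn +1·90°
n=3: pose=(-5,9,N); sL=24/13, sR=120/89; mL=12/13, mR=60/89; mL+mR=1848/1157 → advance +1; mR−mL=-288/1157 → turn -1·90°
n=4: pose=(-5,10,E); sL=30/29, sR=15/4; mL=15/29, mR=15/8; mL+mR=555/232 → advance +1; mR−mL=315/232 → turn +1·90°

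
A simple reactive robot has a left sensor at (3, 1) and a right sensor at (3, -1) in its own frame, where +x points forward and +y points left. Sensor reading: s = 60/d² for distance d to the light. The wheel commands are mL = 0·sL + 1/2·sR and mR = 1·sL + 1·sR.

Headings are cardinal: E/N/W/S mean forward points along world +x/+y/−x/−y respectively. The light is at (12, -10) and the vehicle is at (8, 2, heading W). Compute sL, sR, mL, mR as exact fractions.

6/17 30/109 15/109 1164/1853

left sensor world pos  = (5, 1); dL² = 170
right sensor world pos = (5, 3); dR² = 218
sL = 60/170 = 6/17
sR = 60/218 = 30/109
mL = 0·sL + 1/2·sR = 15/109
mR = 1·sL + 1·sR = 1164/1853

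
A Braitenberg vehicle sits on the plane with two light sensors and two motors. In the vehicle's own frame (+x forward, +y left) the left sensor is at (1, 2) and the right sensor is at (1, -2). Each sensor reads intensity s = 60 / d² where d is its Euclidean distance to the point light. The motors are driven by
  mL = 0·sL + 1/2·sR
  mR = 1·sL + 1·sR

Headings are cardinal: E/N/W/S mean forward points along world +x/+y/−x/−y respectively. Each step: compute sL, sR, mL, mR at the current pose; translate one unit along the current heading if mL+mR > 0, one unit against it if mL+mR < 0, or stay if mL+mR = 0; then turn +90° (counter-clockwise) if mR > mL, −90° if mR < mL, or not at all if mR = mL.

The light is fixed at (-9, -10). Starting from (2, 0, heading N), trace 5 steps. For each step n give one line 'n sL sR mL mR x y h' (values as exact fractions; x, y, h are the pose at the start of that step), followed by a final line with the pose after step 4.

0 30/101 6/29 3/29 1476/2929 2 0 N
1 60/181 60/269 30/269 27000/48689 2 1 W
2 15/61 15/41 15/82 1530/2501 1 1 S
3 12/53 12/37 6/37 1080/1961 1 0 E
4 30/101 6/29 3/29 1476/2929 2 0 N
final 2 1 W

n=0: pose=(2,0,N); sL=30/101, sR=6/29; mL=3/29, mR=1476/2929; mL+mR=1779/2929 → advance +1; mR−mL=1173/2929 → turn +1·90°
n=1: pose=(2,1,W); sL=60/181, sR=60/269; mL=30/269, mR=27000/48689; mL+mR=32430/48689 → advance +1; mR−mL=21570/48689 → turn +1·90°
n=2: pose=(1,1,S); sL=15/61, sR=15/41; mL=15/82, mR=1530/2501; mL+mR=3975/5002 → advance +1; mR−mL=2145/5002 → turn +1·90°
n=3: pose=(1,0,E); sL=12/53, sR=12/37; mL=6/37, mR=1080/1961; mL+mR=1398/1961 → advance +1; mR−mL=762/1961 → turn +1·90°
n=4: pose=(2,0,N); sL=30/101, sR=6/29; mL=3/29, mR=1476/2929; mL+mR=1779/2929 → advance +1; mR−mL=1173/2929 → turn +1·90°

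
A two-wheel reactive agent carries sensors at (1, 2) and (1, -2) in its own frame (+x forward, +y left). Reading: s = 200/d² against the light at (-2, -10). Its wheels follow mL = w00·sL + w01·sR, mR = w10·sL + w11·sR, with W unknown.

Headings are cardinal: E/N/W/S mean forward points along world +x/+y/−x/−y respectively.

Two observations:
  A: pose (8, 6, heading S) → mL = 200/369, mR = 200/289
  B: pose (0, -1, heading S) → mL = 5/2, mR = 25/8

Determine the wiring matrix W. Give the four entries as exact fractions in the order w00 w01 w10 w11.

obs A: pose=(8,6,S) → sL=200/369, sR=200/289, mL=200/369, mR=200/289
obs B: pose=(0,-1,S) → sL=5/2, sR=25/8, mL=5/2, mR=25/8
sensor matrix S = [[200/369, 200/289], [5/2, 25/8]]; det S = -3875/106641
solve [mL_A; mL_B] = S·[w00; w01] and [mR_A; mR_B] = S·[w10; w11]:
  w00 = 1, w01 = 0, w10 = 0, w11 = 1

1 0 0 1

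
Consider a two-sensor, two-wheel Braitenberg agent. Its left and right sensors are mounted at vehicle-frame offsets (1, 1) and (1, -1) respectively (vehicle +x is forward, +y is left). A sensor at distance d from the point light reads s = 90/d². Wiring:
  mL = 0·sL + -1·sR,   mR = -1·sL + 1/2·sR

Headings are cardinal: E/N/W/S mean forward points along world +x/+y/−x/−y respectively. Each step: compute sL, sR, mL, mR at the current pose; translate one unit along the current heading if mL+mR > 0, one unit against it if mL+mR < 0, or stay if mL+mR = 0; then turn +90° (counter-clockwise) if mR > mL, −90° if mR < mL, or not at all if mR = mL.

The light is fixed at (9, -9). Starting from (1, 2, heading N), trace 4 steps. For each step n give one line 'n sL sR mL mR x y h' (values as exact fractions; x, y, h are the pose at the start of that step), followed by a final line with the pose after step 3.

n=0: pose=(1,2,N); sL=2/5, sR=90/193; mL=-90/193, mR=-161/965; mL+mR=-611/965 → advance -1; mR−mL=289/965 → turn +1·90°
n=1: pose=(1,1,W); sL=5/9, sR=45/101; mL=-45/101, mR=-605/1818; mL+mR=-1415/1818 → advance -1; mR−mL=205/1818 → turn +1·90°
n=2: pose=(2,1,S); sL=10/13, sR=18/29; mL=-18/29, mR=-173/377; mL+mR=-407/377 → advance -1; mR−mL=61/377 → turn +1·90°
n=3: pose=(2,2,E); sL=1/2, sR=45/68; mL=-45/68, mR=-23/136; mL+mR=-113/136 → advance -1; mR−mL=67/136 → turn +1·90°

0 2/5 90/193 -90/193 -161/965 1 2 N
1 5/9 45/101 -45/101 -605/1818 1 1 W
2 10/13 18/29 -18/29 -173/377 2 1 S
3 1/2 45/68 -45/68 -23/136 2 2 E
final 1 2 N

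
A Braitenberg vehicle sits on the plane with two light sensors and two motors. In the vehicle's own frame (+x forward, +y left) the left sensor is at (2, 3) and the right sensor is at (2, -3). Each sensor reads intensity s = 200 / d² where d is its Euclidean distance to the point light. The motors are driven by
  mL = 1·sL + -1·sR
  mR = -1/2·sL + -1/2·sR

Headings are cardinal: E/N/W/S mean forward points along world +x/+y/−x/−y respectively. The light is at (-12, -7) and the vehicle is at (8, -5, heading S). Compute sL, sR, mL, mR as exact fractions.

left sensor world pos  = (11, -7); dL² = 529
right sensor world pos = (5, -7); dR² = 289
sL = 200/529 = 200/529
sR = 200/289 = 200/289
mL = 1·sL + -1·sR = -48000/152881
mR = -1/2·sL + -1/2·sR = -81800/152881

200/529 200/289 -48000/152881 -81800/152881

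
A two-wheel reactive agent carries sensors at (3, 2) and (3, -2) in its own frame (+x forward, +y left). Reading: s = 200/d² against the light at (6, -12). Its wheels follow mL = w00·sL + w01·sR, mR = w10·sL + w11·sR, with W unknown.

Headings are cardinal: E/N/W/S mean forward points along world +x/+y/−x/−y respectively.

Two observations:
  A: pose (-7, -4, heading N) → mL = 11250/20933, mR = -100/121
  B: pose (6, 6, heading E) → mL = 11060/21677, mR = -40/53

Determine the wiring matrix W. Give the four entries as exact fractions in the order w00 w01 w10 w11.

obs A: pose=(-7,-4,N) → sL=100/173, sR=100/121, mL=11250/20933, mR=-100/121
obs B: pose=(6,6,E) → sL=200/409, sR=40/53, mL=11060/21677, mR=-40/53
sensor matrix S = [[100/173, 100/121], [200/409, 40/53]]; det S = 14576000/453764641
solve [mL_A; mL_B] = S·[w00; w01] and [mR_A; mR_B] = S·[w10; w11]:
  w00 = -1/2, w01 = 1, w10 = 0, w11 = -1

-1/2 1 0 -1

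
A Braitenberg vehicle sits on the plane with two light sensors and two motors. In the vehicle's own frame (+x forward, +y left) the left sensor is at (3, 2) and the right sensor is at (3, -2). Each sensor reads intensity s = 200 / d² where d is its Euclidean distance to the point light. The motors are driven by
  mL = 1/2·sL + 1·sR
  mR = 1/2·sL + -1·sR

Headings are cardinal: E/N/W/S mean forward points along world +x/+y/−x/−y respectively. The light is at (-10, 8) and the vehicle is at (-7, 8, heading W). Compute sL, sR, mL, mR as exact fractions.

left sensor world pos  = (-10, 6); dL² = 4
right sensor world pos = (-10, 10); dR² = 4
sL = 200/4 = 50
sR = 200/4 = 50
mL = 1/2·sL + 1·sR = 75
mR = 1/2·sL + -1·sR = -25

50 50 75 -25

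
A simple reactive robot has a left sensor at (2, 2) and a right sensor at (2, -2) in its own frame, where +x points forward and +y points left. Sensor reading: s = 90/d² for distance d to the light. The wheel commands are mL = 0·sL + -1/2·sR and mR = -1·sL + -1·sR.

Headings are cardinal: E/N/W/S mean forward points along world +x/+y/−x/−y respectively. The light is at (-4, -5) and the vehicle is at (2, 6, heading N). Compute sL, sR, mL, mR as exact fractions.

left sensor world pos  = (0, 8); dL² = 185
right sensor world pos = (4, 8); dR² = 233
sL = 90/185 = 18/37
sR = 90/233 = 90/233
mL = 0·sL + -1/2·sR = -45/233
mR = -1·sL + -1·sR = -7524/8621

18/37 90/233 -45/233 -7524/8621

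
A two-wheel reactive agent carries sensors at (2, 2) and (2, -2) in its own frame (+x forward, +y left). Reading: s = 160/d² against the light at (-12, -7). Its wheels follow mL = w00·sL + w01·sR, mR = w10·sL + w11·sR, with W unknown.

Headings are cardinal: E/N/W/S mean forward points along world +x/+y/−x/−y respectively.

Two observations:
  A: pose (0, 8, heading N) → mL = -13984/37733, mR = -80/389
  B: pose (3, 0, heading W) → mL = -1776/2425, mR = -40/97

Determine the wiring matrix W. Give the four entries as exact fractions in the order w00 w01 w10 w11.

-1/2 -1/2 -1/2 0

obs A: pose=(0,8,N) → sL=160/389, sR=32/97, mL=-13984/37733, mR=-80/389
obs B: pose=(3,0,W) → sL=80/97, sR=16/25, mL=-1776/2425, mR=-40/97
sensor matrix S = [[160/389, 32/97], [80/97, 16/25]]; det S = -161792/18300505
solve [mL_A; mL_B] = S·[w00; w01] and [mR_A; mR_B] = S·[w10; w11]:
  w00 = -1/2, w01 = -1/2, w10 = -1/2, w11 = 0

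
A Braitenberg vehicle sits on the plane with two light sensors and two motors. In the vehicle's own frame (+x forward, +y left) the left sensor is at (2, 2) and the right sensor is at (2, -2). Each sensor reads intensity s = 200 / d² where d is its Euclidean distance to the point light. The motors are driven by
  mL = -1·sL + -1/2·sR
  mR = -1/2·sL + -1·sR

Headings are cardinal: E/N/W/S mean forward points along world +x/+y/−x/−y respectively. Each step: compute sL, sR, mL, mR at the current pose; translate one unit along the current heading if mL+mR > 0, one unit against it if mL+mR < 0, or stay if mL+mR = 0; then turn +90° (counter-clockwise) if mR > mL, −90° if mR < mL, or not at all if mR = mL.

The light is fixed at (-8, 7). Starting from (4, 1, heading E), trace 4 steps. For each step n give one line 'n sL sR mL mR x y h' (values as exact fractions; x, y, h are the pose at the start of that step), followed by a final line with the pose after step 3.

n=0: pose=(4,1,E); sL=50/53, sR=10/13; mL=-915/689, mR=-855/689; mL+mR=-1770/689 → advance -1; mR−mL=60/689 → turn +1·90°
n=1: pose=(3,1,N); sL=200/97, sR=40/37; mL=-9340/3589, mR=-7580/3589; mL+mR=-16920/3589 → advance -1; mR−mL=1760/3589 → turn +1·90°
n=2: pose=(3,0,W); sL=100/81, sR=100/53; mL=-9350/4293, mR=-10750/4293; mL+mR=-6700/1431 → advance -1; mR−mL=-1400/4293 → turn -1·90°
n=3: pose=(4,0,N); sL=8/5, sR=200/221; mL=-2268/1105, mR=-1884/1105; mL+mR=-4152/1105 → advance -1; mR−mL=384/1105 → turn +1·90°

0 50/53 10/13 -915/689 -855/689 4 1 E
1 200/97 40/37 -9340/3589 -7580/3589 3 1 N
2 100/81 100/53 -9350/4293 -10750/4293 3 0 W
3 8/5 200/221 -2268/1105 -1884/1105 4 0 N
final 4 -1 W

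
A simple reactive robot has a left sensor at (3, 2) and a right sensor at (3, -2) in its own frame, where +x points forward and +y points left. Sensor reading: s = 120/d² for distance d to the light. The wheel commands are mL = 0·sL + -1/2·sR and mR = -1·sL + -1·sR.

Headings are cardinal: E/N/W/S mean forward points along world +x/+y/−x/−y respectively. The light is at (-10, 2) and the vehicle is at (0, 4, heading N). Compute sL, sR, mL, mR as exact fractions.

left sensor world pos  = (-2, 7); dL² = 89
right sensor world pos = (2, 7); dR² = 169
sL = 120/89 = 120/89
sR = 120/169 = 120/169
mL = 0·sL + -1/2·sR = -60/169
mR = -1·sL + -1·sR = -30960/15041

120/89 120/169 -60/169 -30960/15041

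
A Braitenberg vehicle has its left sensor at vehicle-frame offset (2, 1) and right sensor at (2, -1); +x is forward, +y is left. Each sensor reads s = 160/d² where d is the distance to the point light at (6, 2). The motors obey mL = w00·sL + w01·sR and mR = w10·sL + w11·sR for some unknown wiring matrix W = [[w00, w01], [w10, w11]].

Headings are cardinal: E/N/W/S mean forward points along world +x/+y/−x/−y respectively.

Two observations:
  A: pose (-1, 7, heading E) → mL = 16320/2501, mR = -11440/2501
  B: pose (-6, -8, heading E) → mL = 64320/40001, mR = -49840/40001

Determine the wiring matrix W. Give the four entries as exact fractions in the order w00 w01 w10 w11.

1 1 -1 -1/2

obs A: pose=(-1,7,E) → sL=160/61, sR=160/41, mL=16320/2501, mR=-11440/2501
obs B: pose=(-6,-8,E) → sL=160/181, sR=160/221, mL=64320/40001, mR=-49840/40001
sensor matrix S = [[160/61, 160/41], [160/181, 160/221]]; det S = -155136000/100042501
solve [mL_A; mL_B] = S·[w00; w01] and [mR_A; mR_B] = S·[w10; w11]:
  w00 = 1, w01 = 1, w10 = -1, w11 = -1/2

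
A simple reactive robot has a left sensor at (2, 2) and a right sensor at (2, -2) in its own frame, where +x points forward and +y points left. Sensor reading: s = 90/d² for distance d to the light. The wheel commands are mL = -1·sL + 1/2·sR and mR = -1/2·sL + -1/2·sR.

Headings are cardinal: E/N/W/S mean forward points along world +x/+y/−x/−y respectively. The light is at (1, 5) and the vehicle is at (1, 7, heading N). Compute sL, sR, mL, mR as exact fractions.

left sensor world pos  = (-1, 9); dL² = 20
right sensor world pos = (3, 9); dR² = 20
sL = 90/20 = 9/2
sR = 90/20 = 9/2
mL = -1·sL + 1/2·sR = -9/4
mR = -1/2·sL + -1/2·sR = -9/2

9/2 9/2 -9/4 -9/2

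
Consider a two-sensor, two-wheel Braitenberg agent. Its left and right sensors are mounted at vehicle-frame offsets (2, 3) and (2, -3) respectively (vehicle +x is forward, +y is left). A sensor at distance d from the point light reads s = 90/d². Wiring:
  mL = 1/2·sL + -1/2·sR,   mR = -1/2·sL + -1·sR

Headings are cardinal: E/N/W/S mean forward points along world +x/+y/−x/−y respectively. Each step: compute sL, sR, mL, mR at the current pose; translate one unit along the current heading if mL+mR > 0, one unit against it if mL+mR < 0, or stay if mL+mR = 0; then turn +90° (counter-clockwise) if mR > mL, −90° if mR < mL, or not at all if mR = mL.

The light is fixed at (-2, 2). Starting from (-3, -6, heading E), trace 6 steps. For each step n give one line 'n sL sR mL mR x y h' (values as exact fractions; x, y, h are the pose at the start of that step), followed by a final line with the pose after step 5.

n=0: pose=(-3,-6,E); sL=45/13, sR=45/61; mL=1080/793, mR=-3915/1586; mL+mR=-135/122 → advance -1; mR−mL=-6075/1586 → turn -1·90°
n=1: pose=(-4,-6,S); sL=90/101, sR=18/25; mL=216/2525, mR=-2943/2525; mL+mR=-27/25 → advance -1; mR−mL=-3159/2525 → turn -1·90°
n=2: pose=(-4,-5,W); sL=45/58, sR=45/16; mL=-945/928, mR=-1485/464; mL+mR=-135/32 → advance -1; mR−mL=-2025/928 → turn -1·90°
n=3: pose=(-3,-5,N); sL=90/41, sR=90/29; mL=-540/1189, mR=-4995/1189; mL+mR=-135/29 → advance -1; mR−mL=-4455/1189 → turn -1·90°
n=4: pose=(-3,-6,E); sL=45/13, sR=45/61; mL=1080/793, mR=-3915/1586; mL+mR=-135/122 → advance -1; mR−mL=-6075/1586 → turn -1·90°
n=5: pose=(-4,-6,S); sL=90/101, sR=18/25; mL=216/2525, mR=-2943/2525; mL+mR=-27/25 → advance -1; mR−mL=-3159/2525 → turn -1·90°

0 45/13 45/61 1080/793 -3915/1586 -3 -6 E
1 90/101 18/25 216/2525 -2943/2525 -4 -6 S
2 45/58 45/16 -945/928 -1485/464 -4 -5 W
3 90/41 90/29 -540/1189 -4995/1189 -3 -5 N
4 45/13 45/61 1080/793 -3915/1586 -3 -6 E
5 90/101 18/25 216/2525 -2943/2525 -4 -6 S
final -4 -5 W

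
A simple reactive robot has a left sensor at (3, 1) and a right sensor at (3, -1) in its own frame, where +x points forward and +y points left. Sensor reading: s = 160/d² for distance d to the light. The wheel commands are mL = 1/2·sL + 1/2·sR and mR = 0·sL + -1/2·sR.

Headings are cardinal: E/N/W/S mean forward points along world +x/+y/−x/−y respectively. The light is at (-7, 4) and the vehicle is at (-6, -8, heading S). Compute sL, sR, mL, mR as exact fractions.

left sensor world pos  = (-5, -11); dL² = 229
right sensor world pos = (-7, -11); dR² = 225
sL = 160/229 = 160/229
sR = 160/225 = 32/45
mL = 1/2·sL + 1/2·sR = 7264/10305
mR = 0·sL + -1/2·sR = -16/45

160/229 32/45 7264/10305 -16/45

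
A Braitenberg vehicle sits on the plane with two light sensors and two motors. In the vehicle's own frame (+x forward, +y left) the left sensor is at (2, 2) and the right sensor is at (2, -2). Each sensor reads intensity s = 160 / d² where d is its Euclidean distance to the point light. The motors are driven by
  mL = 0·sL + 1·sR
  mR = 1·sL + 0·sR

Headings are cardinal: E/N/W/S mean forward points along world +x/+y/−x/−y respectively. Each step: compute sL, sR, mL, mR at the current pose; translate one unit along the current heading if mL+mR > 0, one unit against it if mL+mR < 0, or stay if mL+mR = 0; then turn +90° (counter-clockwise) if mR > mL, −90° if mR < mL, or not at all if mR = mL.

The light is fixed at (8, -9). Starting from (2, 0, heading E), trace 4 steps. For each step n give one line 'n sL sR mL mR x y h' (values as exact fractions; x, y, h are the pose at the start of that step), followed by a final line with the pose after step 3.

n=0: pose=(2,0,E); sL=160/137, sR=32/13; mL=32/13, mR=160/137; mL+mR=6464/1781 → advance +1; mR−mL=-2304/1781 → turn -1·90°
n=1: pose=(3,0,S); sL=80/29, sR=80/49; mL=80/49, mR=80/29; mL+mR=6240/1421 → advance +1; mR−mL=1600/1421 → turn +1·90°
n=2: pose=(3,-1,E); sL=160/109, sR=32/9; mL=32/9, mR=160/109; mL+mR=4928/981 → advance +1; mR−mL=-2048/981 → turn -1·90°
n=3: pose=(4,-1,S); sL=4, sR=20/9; mL=20/9, mR=4; mL+mR=56/9 → advance +1; mR−mL=16/9 → turn +1·90°

0 160/137 32/13 32/13 160/137 2 0 E
1 80/29 80/49 80/49 80/29 3 0 S
2 160/109 32/9 32/9 160/109 3 -1 E
3 4 20/9 20/9 4 4 -1 S
final 4 -2 E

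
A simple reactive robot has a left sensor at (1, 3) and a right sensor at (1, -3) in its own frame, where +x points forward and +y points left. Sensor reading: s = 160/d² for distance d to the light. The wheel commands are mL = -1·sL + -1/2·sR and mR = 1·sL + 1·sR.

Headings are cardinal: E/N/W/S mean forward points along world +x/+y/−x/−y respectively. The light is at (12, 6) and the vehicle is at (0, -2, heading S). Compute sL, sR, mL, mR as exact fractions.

left sensor world pos  = (3, -3); dL² = 162
right sensor world pos = (-3, -3); dR² = 306
sL = 160/162 = 80/81
sR = 160/306 = 80/153
mL = -1·sL + -1/2·sR = -1720/1377
mR = 1·sL + 1·sR = 2080/1377

80/81 80/153 -1720/1377 2080/1377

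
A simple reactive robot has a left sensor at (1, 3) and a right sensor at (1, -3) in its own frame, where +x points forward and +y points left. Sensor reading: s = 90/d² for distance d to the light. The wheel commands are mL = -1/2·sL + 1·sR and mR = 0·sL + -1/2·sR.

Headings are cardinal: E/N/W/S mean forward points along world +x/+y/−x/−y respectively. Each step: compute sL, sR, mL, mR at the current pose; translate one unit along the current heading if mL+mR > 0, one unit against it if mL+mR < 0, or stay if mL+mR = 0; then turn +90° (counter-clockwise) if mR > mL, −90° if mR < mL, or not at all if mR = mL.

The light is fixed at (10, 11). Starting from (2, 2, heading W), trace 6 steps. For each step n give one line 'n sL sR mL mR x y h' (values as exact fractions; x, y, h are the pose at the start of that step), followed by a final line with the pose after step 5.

0 2/5 10/13 37/65 -5/13 2 2 W
1 45/104 9/10 711/1040 -9/20 1 2 N
2 90/89 18/37 -63/3293 -9/37 1 3 E
3 9/13 9/25 9/650 -9/50 0 3 S
4 90/221 90/137 13725/30277 -45/137 0 4 W
5 45/116 9/10 819/1160 -9/20 -1 4 N
final -1 5 E

n=0: pose=(2,2,W); sL=2/5, sR=10/13; mL=37/65, mR=-5/13; mL+mR=12/65 → advance +1; mR−mL=-62/65 → turn -1·90°
n=1: pose=(1,2,N); sL=45/104, sR=9/10; mL=711/1040, mR=-9/20; mL+mR=243/1040 → advance +1; mR−mL=-1179/1040 → turn -1·90°
n=2: pose=(1,3,E); sL=90/89, sR=18/37; mL=-63/3293, mR=-9/37; mL+mR=-864/3293 → advance -1; mR−mL=-738/3293 → turn -1·90°
n=3: pose=(0,3,S); sL=9/13, sR=9/25; mL=9/650, mR=-9/50; mL+mR=-54/325 → advance -1; mR−mL=-63/325 → turn -1·90°
n=4: pose=(0,4,W); sL=90/221, sR=90/137; mL=13725/30277, mR=-45/137; mL+mR=3780/30277 → advance +1; mR−mL=-23670/30277 → turn -1·90°
n=5: pose=(-1,4,N); sL=45/116, sR=9/10; mL=819/1160, mR=-9/20; mL+mR=297/1160 → advance +1; mR−mL=-1341/1160 → turn -1·90°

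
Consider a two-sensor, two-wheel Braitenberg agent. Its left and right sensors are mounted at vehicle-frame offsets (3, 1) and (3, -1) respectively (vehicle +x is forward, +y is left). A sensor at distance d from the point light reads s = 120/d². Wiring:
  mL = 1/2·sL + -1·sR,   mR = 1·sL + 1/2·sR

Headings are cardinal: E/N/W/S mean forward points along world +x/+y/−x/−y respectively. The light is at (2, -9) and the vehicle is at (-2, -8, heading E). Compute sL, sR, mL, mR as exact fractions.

left sensor world pos  = (1, -7); dL² = 5
right sensor world pos = (1, -9); dR² = 1
sL = 120/5 = 24
sR = 120/1 = 120
mL = 1/2·sL + -1·sR = -108
mR = 1·sL + 1/2·sR = 84

24 120 -108 84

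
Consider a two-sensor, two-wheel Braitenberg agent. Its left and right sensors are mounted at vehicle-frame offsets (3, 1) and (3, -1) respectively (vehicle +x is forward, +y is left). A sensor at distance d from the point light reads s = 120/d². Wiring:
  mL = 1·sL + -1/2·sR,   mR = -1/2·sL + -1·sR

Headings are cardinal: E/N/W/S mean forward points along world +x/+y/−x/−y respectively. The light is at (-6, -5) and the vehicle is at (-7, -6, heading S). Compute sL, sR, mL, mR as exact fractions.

15/2 6 9/2 -39/4

left sensor world pos  = (-6, -9); dL² = 16
right sensor world pos = (-8, -9); dR² = 20
sL = 120/16 = 15/2
sR = 120/20 = 6
mL = 1·sL + -1/2·sR = 9/2
mR = -1/2·sL + -1·sR = -39/4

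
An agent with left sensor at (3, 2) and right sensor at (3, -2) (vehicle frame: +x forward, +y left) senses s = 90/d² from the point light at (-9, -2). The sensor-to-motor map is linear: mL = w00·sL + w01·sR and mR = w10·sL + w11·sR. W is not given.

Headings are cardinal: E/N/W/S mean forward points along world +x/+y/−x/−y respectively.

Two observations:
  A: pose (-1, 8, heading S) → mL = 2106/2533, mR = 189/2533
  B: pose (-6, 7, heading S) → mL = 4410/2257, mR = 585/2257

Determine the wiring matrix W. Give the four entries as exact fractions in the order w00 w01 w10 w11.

obs A: pose=(-1,8,S) → sL=90/149, sR=18/17, mL=2106/2533, mR=189/2533
obs B: pose=(-6,7,S) → sL=90/61, sR=90/37, mL=4410/2257, mR=585/2257
sensor matrix S = [[90/149, 18/17], [90/61, 90/37]]; det S = -531360/5716981
solve [mL_A; mL_B] = S·[w00; w01] and [mR_A; mR_B] = S·[w10; w11]:
  w00 = 1/2, w01 = 1/2, w10 = 1, w11 = -1/2

1/2 1/2 1 -1/2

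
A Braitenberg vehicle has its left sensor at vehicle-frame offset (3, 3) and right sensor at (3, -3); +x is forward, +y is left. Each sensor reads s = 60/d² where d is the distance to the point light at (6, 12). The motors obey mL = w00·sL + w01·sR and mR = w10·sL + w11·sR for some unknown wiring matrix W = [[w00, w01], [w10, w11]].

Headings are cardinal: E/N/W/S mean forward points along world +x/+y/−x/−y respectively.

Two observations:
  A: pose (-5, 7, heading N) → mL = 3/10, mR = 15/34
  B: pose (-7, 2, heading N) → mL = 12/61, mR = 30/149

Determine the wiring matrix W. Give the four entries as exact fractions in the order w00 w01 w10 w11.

1 0 0 1/2

obs A: pose=(-5,7,N) → sL=3/10, sR=15/17, mL=3/10, mR=15/34
obs B: pose=(-7,2,N) → sL=12/61, sR=60/149, mL=12/61, mR=30/149
sensor matrix S = [[3/10, 15/17], [12/61, 60/149]]; det S = -8154/154513
solve [mL_A; mL_B] = S·[w00; w01] and [mR_A; mR_B] = S·[w10; w11]:
  w00 = 1, w01 = 0, w10 = 0, w11 = 1/2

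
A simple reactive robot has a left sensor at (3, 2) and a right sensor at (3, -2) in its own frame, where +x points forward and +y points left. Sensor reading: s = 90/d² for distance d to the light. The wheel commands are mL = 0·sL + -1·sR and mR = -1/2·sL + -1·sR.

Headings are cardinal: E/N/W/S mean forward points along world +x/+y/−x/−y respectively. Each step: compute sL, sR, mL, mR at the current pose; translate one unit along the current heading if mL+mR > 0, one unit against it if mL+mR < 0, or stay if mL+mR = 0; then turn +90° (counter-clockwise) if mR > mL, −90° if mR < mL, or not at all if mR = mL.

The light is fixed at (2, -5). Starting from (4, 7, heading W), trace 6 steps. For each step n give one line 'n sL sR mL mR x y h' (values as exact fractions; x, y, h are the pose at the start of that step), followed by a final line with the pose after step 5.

0 90/101 90/197 -90/197 -17955/19897 4 7 W
1 45/113 9/25 -9/25 -3159/5650 5 7 N
2 18/41 10/13 -10/13 -527/533 5 6 E
3 9/8 45/32 -45/32 -63/32 4 6 S
4 90/101 90/197 -90/197 -17955/19897 4 7 W
5 45/113 9/25 -9/25 -3159/5650 5 7 N
final 5 6 E

n=0: pose=(4,7,W); sL=90/101, sR=90/197; mL=-90/197, mR=-17955/19897; mL+mR=-27045/19897 → advance -1; mR−mL=-45/101 → turn -1·90°
n=1: pose=(5,7,N); sL=45/113, sR=9/25; mL=-9/25, mR=-3159/5650; mL+mR=-5193/5650 → advance -1; mR−mL=-45/226 → turn -1·90°
n=2: pose=(5,6,E); sL=18/41, sR=10/13; mL=-10/13, mR=-527/533; mL+mR=-937/533 → advance -1; mR−mL=-9/41 → turn -1·90°
n=3: pose=(4,6,S); sL=9/8, sR=45/32; mL=-45/32, mR=-63/32; mL+mR=-27/8 → advance -1; mR−mL=-9/16 → turn -1·90°
n=4: pose=(4,7,W); sL=90/101, sR=90/197; mL=-90/197, mR=-17955/19897; mL+mR=-27045/19897 → advance -1; mR−mL=-45/101 → turn -1·90°
n=5: pose=(5,7,N); sL=45/113, sR=9/25; mL=-9/25, mR=-3159/5650; mL+mR=-5193/5650 → advance -1; mR−mL=-45/226 → turn -1·90°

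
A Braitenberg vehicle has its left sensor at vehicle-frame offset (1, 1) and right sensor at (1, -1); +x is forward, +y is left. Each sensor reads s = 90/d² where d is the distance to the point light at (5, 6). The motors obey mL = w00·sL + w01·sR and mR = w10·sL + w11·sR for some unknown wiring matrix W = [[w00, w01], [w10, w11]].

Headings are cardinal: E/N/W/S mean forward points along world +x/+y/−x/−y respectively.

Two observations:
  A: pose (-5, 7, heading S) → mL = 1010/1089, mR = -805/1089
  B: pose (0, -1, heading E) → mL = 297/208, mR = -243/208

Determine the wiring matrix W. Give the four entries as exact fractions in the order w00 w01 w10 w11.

obs A: pose=(-5,7,S) → sL=10/9, sR=90/121, mL=1010/1089, mR=-805/1089
obs B: pose=(0,-1,E) → sL=45/26, sR=9/8, mL=297/208, mR=-243/208
sensor matrix S = [[10/9, 90/121], [45/26, 9/8]]; det S = -235/6292
solve [mL_A; mL_B] = S·[w00; w01] and [mR_A; mR_B] = S·[w10; w11]:
  w00 = 1/2, w01 = 1/2, w10 = -1, w11 = 1/2

1/2 1/2 -1 1/2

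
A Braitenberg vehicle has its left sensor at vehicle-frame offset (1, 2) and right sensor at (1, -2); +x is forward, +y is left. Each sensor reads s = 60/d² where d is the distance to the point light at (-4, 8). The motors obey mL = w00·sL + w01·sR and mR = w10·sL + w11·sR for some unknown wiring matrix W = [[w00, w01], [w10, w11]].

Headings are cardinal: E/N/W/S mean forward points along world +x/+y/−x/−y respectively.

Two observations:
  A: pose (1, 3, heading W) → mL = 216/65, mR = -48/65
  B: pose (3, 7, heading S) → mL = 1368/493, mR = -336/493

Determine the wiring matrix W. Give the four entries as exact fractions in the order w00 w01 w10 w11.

obs A: pose=(1,3,W) → sL=12/13, sR=12/5, mL=216/65, mR=-48/65
obs B: pose=(3,7,S) → sL=12/17, sR=60/29, mL=1368/493, mR=-336/493
sensor matrix S = [[12/13, 12/5], [12/17, 60/29]]; det S = 6912/32045
solve [mL_A; mL_B] = S·[w00; w01] and [mR_A; mR_B] = S·[w10; w11]:
  w00 = 1, w01 = 1, w10 = 1/2, w11 = -1/2

1 1 1/2 -1/2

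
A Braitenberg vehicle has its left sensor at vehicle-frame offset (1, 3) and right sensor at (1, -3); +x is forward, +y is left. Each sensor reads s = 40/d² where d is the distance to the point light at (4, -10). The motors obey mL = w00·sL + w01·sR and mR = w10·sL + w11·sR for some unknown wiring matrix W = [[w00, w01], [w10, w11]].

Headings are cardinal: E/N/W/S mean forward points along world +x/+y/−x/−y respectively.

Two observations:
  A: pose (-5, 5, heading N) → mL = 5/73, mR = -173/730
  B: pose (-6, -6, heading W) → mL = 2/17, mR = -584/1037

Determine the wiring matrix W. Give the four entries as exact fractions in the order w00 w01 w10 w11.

0 1/2 -1 -1

obs A: pose=(-5,5,N) → sL=1/10, sR=10/73, mL=5/73, mR=-173/730
obs B: pose=(-6,-6,W) → sL=20/61, sR=4/17, mL=2/17, mR=-584/1037
sensor matrix S = [[1/10, 10/73], [20/61, 4/17]]; det S = -8094/378505
solve [mL_A; mL_B] = S·[w00; w01] and [mR_A; mR_B] = S·[w10; w11]:
  w00 = 0, w01 = 1/2, w10 = -1, w11 = -1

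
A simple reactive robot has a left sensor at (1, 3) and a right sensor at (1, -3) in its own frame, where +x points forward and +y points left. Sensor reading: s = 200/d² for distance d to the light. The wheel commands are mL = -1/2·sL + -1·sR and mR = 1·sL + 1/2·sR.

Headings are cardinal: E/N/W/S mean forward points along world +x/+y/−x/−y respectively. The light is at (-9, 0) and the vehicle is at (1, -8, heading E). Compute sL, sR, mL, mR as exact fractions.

left sensor world pos  = (2, -5); dL² = 146
right sensor world pos = (2, -11); dR² = 242
sL = 200/146 = 100/73
sR = 200/242 = 100/121
mL = -1/2·sL + -1·sR = -13350/8833
mR = 1·sL + 1/2·sR = 15750/8833

100/73 100/121 -13350/8833 15750/8833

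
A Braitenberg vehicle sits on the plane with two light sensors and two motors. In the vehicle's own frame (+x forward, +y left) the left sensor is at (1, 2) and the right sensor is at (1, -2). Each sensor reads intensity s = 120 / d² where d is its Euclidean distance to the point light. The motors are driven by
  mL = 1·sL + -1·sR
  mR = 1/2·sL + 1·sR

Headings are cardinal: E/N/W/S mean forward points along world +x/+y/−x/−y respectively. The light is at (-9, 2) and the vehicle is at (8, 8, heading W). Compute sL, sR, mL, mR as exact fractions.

15/34 3/8 9/136 81/136

left sensor world pos  = (7, 6); dL² = 272
right sensor world pos = (7, 10); dR² = 320
sL = 120/272 = 15/34
sR = 120/320 = 3/8
mL = 1·sL + -1·sR = 9/136
mR = 1/2·sL + 1·sR = 81/136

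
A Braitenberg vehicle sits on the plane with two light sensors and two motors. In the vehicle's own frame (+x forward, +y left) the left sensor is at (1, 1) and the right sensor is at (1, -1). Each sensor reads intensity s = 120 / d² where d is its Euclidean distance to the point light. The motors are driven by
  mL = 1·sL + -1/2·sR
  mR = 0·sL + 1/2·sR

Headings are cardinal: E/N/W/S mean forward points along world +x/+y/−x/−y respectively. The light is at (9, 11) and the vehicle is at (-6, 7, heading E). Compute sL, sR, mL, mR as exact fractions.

left sensor world pos  = (-5, 8); dL² = 205
right sensor world pos = (-5, 6); dR² = 221
sL = 120/205 = 24/41
sR = 120/221 = 120/221
mL = 1·sL + -1/2·sR = 2844/9061
mR = 0·sL + 1/2·sR = 60/221

24/41 120/221 2844/9061 60/221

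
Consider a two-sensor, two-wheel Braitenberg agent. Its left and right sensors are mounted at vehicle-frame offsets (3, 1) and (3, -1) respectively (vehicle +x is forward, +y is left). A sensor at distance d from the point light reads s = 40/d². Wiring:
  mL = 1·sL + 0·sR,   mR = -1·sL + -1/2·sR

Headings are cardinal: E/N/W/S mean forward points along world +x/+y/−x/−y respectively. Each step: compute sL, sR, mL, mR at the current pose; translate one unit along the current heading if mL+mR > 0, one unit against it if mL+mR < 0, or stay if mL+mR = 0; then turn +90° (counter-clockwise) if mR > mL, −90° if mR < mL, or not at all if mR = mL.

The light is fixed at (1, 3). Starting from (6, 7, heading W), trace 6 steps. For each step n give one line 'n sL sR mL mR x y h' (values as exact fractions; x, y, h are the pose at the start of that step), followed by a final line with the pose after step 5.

0 40/13 40/29 40/13 -1420/377 6 7 W
1 20/37 20/49 20/37 -1350/1813 7 7 N
2 40/97 8/17 40/97 -1068/1649 7 6 E
3 10/9 5/2 10/9 -85/36 6 6 S
4 40/13 40/29 40/13 -1420/377 6 7 W
5 20/37 20/49 20/37 -1350/1813 7 7 N
final 7 6 E

n=0: pose=(6,7,W); sL=40/13, sR=40/29; mL=40/13, mR=-1420/377; mL+mR=-20/29 → advance -1; mR−mL=-2580/377 → turn -1·90°
n=1: pose=(7,7,N); sL=20/37, sR=20/49; mL=20/37, mR=-1350/1813; mL+mR=-10/49 → advance -1; mR−mL=-2330/1813 → turn -1·90°
n=2: pose=(7,6,E); sL=40/97, sR=8/17; mL=40/97, mR=-1068/1649; mL+mR=-4/17 → advance -1; mR−mL=-1748/1649 → turn -1·90°
n=3: pose=(6,6,S); sL=10/9, sR=5/2; mL=10/9, mR=-85/36; mL+mR=-5/4 → advance -1; mR−mL=-125/36 → turn -1·90°
n=4: pose=(6,7,W); sL=40/13, sR=40/29; mL=40/13, mR=-1420/377; mL+mR=-20/29 → advance -1; mR−mL=-2580/377 → turn -1·90°
n=5: pose=(7,7,N); sL=20/37, sR=20/49; mL=20/37, mR=-1350/1813; mL+mR=-10/49 → advance -1; mR−mL=-2330/1813 → turn -1·90°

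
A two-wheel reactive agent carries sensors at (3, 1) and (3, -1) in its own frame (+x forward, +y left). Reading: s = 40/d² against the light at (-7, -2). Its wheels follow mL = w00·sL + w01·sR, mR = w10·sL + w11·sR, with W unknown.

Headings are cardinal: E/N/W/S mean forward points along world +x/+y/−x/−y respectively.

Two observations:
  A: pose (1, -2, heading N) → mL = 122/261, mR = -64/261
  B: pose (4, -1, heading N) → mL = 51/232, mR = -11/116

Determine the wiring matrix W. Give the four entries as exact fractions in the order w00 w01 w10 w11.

1 -1/2 -1 1

obs A: pose=(1,-2,N) → sL=20/29, sR=4/9, mL=122/261, mR=-64/261
obs B: pose=(4,-1,N) → sL=10/29, sR=1/4, mL=51/232, mR=-11/116
sensor matrix S = [[20/29, 4/9], [10/29, 1/4]]; det S = 5/261
solve [mL_A; mL_B] = S·[w00; w01] and [mR_A; mR_B] = S·[w10; w11]:
  w00 = 1, w01 = -1/2, w10 = -1, w11 = 1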